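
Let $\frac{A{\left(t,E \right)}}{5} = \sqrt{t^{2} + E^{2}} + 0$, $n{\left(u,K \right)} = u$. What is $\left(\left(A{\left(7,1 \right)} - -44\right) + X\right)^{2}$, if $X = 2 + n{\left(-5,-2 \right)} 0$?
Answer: $3366 + 2300 \sqrt{2} \approx 6618.7$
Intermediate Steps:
$A{\left(t,E \right)} = 5 \sqrt{E^{2} + t^{2}}$ ($A{\left(t,E \right)} = 5 \left(\sqrt{t^{2} + E^{2}} + 0\right) = 5 \left(\sqrt{E^{2} + t^{2}} + 0\right) = 5 \sqrt{E^{2} + t^{2}}$)
$X = 2$ ($X = 2 - 0 = 2 + 0 = 2$)
$\left(\left(A{\left(7,1 \right)} - -44\right) + X\right)^{2} = \left(\left(5 \sqrt{1^{2} + 7^{2}} - -44\right) + 2\right)^{2} = \left(\left(5 \sqrt{1 + 49} + 44\right) + 2\right)^{2} = \left(\left(5 \sqrt{50} + 44\right) + 2\right)^{2} = \left(\left(5 \cdot 5 \sqrt{2} + 44\right) + 2\right)^{2} = \left(\left(25 \sqrt{2} + 44\right) + 2\right)^{2} = \left(\left(44 + 25 \sqrt{2}\right) + 2\right)^{2} = \left(46 + 25 \sqrt{2}\right)^{2}$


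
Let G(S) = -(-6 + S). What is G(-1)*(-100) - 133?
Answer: -833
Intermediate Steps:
G(S) = 6 - S
G(-1)*(-100) - 133 = (6 - 1*(-1))*(-100) - 133 = (6 + 1)*(-100) - 133 = 7*(-100) - 133 = -700 - 133 = -833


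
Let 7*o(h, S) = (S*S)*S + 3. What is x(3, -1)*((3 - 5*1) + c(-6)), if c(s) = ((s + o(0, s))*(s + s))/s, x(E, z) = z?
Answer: 524/7 ≈ 74.857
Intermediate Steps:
o(h, S) = 3/7 + S**3/7 (o(h, S) = ((S*S)*S + 3)/7 = (S**2*S + 3)/7 = (S**3 + 3)/7 = (3 + S**3)/7 = 3/7 + S**3/7)
c(s) = 6/7 + 2*s + 2*s**3/7 (c(s) = ((s + (3/7 + s**3/7))*(s + s))/s = ((3/7 + s + s**3/7)*(2*s))/s = (2*s*(3/7 + s + s**3/7))/s = 6/7 + 2*s + 2*s**3/7)
x(3, -1)*((3 - 5*1) + c(-6)) = -((3 - 5*1) + (6/7 + 2*(-6) + (2/7)*(-6)**3)) = -((3 - 5) + (6/7 - 12 + (2/7)*(-216))) = -(-2 + (6/7 - 12 - 432/7)) = -(-2 - 510/7) = -1*(-524/7) = 524/7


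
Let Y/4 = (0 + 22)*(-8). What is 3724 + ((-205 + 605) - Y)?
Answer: 4828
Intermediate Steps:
Y = -704 (Y = 4*((0 + 22)*(-8)) = 4*(22*(-8)) = 4*(-176) = -704)
3724 + ((-205 + 605) - Y) = 3724 + ((-205 + 605) - 1*(-704)) = 3724 + (400 + 704) = 3724 + 1104 = 4828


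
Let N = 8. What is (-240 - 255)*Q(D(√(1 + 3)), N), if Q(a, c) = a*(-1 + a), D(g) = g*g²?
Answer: -27720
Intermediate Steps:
D(g) = g³
(-240 - 255)*Q(D(√(1 + 3)), N) = (-240 - 255)*((√(1 + 3))³*(-1 + (√(1 + 3))³)) = -495*(√4)³*(-1 + (√4)³) = -495*2³*(-1 + 2³) = -3960*(-1 + 8) = -3960*7 = -495*56 = -27720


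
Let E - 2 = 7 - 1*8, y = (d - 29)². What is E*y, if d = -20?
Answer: 2401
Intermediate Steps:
y = 2401 (y = (-20 - 29)² = (-49)² = 2401)
E = 1 (E = 2 + (7 - 1*8) = 2 + (7 - 8) = 2 - 1 = 1)
E*y = 1*2401 = 2401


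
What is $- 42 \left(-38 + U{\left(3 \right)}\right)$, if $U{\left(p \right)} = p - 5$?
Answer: $1680$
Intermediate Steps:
$U{\left(p \right)} = -5 + p$
$- 42 \left(-38 + U{\left(3 \right)}\right) = - 42 \left(-38 + \left(-5 + 3\right)\right) = - 42 \left(-38 - 2\right) = \left(-42\right) \left(-40\right) = 1680$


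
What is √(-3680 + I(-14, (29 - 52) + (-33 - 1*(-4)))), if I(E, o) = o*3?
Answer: 2*I*√959 ≈ 61.935*I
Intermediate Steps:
I(E, o) = 3*o
√(-3680 + I(-14, (29 - 52) + (-33 - 1*(-4)))) = √(-3680 + 3*((29 - 52) + (-33 - 1*(-4)))) = √(-3680 + 3*(-23 + (-33 + 4))) = √(-3680 + 3*(-23 - 29)) = √(-3680 + 3*(-52)) = √(-3680 - 156) = √(-3836) = 2*I*√959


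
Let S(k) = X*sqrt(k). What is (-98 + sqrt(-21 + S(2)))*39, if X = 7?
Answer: -3822 + 39*I*sqrt(21 - 7*sqrt(2)) ≈ -3822.0 + 129.94*I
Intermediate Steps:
S(k) = 7*sqrt(k)
(-98 + sqrt(-21 + S(2)))*39 = (-98 + sqrt(-21 + 7*sqrt(2)))*39 = -3822 + 39*sqrt(-21 + 7*sqrt(2))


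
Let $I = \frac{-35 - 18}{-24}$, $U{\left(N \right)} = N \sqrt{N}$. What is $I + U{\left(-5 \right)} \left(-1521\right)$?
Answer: $\frac{53}{24} + 7605 i \sqrt{5} \approx 2.2083 + 17005.0 i$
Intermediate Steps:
$U{\left(N \right)} = N^{\frac{3}{2}}$
$I = \frac{53}{24}$ ($I = \left(-53\right) \left(- \frac{1}{24}\right) = \frac{53}{24} \approx 2.2083$)
$I + U{\left(-5 \right)} \left(-1521\right) = \frac{53}{24} + \left(-5\right)^{\frac{3}{2}} \left(-1521\right) = \frac{53}{24} + - 5 i \sqrt{5} \left(-1521\right) = \frac{53}{24} + 7605 i \sqrt{5}$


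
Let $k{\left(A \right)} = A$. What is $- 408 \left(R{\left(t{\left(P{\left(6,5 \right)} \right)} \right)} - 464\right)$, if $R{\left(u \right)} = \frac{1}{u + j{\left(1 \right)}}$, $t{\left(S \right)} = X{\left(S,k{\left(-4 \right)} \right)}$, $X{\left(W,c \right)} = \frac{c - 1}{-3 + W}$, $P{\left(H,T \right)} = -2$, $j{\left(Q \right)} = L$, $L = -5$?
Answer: $189414$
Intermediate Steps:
$j{\left(Q \right)} = -5$
$X{\left(W,c \right)} = \frac{-1 + c}{-3 + W}$
$t{\left(S \right)} = - \frac{5}{-3 + S}$ ($t{\left(S \right)} = \frac{-1 - 4}{-3 + S} = \frac{1}{-3 + S} \left(-5\right) = - \frac{5}{-3 + S}$)
$R{\left(u \right)} = \frac{1}{-5 + u}$ ($R{\left(u \right)} = \frac{1}{u - 5} = \frac{1}{-5 + u}$)
$- 408 \left(R{\left(t{\left(P{\left(6,5 \right)} \right)} \right)} - 464\right) = - 408 \left(\frac{1}{-5 - \frac{5}{-3 - 2}} - 464\right) = - 408 \left(\frac{1}{-5 - \frac{5}{-5}} - 464\right) = - 408 \left(\frac{1}{-5 - -1} - 464\right) = - 408 \left(\frac{1}{-5 + 1} - 464\right) = - 408 \left(\frac{1}{-4} - 464\right) = - 408 \left(- \frac{1}{4} - 464\right) = \left(-408\right) \left(- \frac{1857}{4}\right) = 189414$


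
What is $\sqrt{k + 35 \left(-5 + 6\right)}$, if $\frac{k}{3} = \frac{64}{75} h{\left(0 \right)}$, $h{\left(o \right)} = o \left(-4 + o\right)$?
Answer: $\sqrt{35} \approx 5.9161$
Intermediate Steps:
$k = 0$ ($k = 3 \cdot \frac{64}{75} \cdot 0 \left(-4 + 0\right) = 3 \cdot 64 \cdot \frac{1}{75} \cdot 0 \left(-4\right) = 3 \cdot \frac{64}{75} \cdot 0 = 3 \cdot 0 = 0$)
$\sqrt{k + 35 \left(-5 + 6\right)} = \sqrt{0 + 35 \left(-5 + 6\right)} = \sqrt{0 + 35 \cdot 1} = \sqrt{0 + 35} = \sqrt{35}$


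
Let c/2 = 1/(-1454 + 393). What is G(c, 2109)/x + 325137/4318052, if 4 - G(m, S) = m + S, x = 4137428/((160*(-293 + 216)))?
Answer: 30060189399699929/4738858158630404 ≈ 6.3433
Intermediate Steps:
c = -2/1061 (c = 2/(-1454 + 393) = 2/(-1061) = 2*(-1/1061) = -2/1061 ≈ -0.0018850)
x = -1034357/3080 (x = 4137428/((160*(-77))) = 4137428/(-12320) = 4137428*(-1/12320) = -1034357/3080 ≈ -335.83)
G(m, S) = 4 - S - m (G(m, S) = 4 - (m + S) = 4 - (S + m) = 4 + (-S - m) = 4 - S - m)
G(c, 2109)/x + 325137/4318052 = (4 - 1*2109 - 1*(-2/1061))/(-1034357/3080) + 325137/4318052 = (4 - 2109 + 2/1061)*(-3080/1034357) + 325137*(1/4318052) = -2233403/1061*(-3080/1034357) + 325137/4318052 = 6878881240/1097452777 + 325137/4318052 = 30060189399699929/4738858158630404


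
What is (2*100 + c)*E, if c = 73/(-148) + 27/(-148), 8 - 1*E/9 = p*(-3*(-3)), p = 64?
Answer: -37701000/37 ≈ -1.0189e+6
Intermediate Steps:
E = -5112 (E = 72 - 576*(-3*(-3)) = 72 - 576*9 = 72 - 9*576 = 72 - 5184 = -5112)
c = -25/37 (c = 73*(-1/148) + 27*(-1/148) = -73/148 - 27/148 = -25/37 ≈ -0.67568)
(2*100 + c)*E = (2*100 - 25/37)*(-5112) = (200 - 25/37)*(-5112) = (7375/37)*(-5112) = -37701000/37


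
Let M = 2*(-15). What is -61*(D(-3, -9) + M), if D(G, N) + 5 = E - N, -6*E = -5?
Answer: 9211/6 ≈ 1535.2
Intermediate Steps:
E = ⅚ (E = -⅙*(-5) = ⅚ ≈ 0.83333)
M = -30
D(G, N) = -25/6 - N (D(G, N) = -5 + (⅚ - N) = -25/6 - N)
-61*(D(-3, -9) + M) = -61*((-25/6 - 1*(-9)) - 30) = -61*((-25/6 + 9) - 30) = -61*(29/6 - 30) = -61*(-151/6) = 9211/6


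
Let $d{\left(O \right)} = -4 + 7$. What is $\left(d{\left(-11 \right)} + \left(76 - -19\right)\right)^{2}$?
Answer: $9604$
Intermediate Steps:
$d{\left(O \right)} = 3$
$\left(d{\left(-11 \right)} + \left(76 - -19\right)\right)^{2} = \left(3 + \left(76 - -19\right)\right)^{2} = \left(3 + \left(76 + 19\right)\right)^{2} = \left(3 + 95\right)^{2} = 98^{2} = 9604$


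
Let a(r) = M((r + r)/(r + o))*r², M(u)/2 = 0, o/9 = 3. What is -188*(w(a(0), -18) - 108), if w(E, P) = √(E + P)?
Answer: 20304 - 564*I*√2 ≈ 20304.0 - 797.62*I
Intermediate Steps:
o = 27 (o = 9*3 = 27)
M(u) = 0 (M(u) = 2*0 = 0)
a(r) = 0 (a(r) = 0*r² = 0)
-188*(w(a(0), -18) - 108) = -188*(√(0 - 18) - 108) = -188*(√(-18) - 108) = -188*(3*I*√2 - 108) = -188*(-108 + 3*I*√2) = 20304 - 564*I*√2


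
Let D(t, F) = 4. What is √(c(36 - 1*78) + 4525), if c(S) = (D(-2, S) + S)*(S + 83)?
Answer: √2967 ≈ 54.470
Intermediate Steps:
c(S) = (4 + S)*(83 + S) (c(S) = (4 + S)*(S + 83) = (4 + S)*(83 + S))
√(c(36 - 1*78) + 4525) = √((332 + (36 - 1*78)² + 87*(36 - 1*78)) + 4525) = √((332 + (36 - 78)² + 87*(36 - 78)) + 4525) = √((332 + (-42)² + 87*(-42)) + 4525) = √((332 + 1764 - 3654) + 4525) = √(-1558 + 4525) = √2967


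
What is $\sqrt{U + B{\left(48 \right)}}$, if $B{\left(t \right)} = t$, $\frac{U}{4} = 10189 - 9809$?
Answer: $28 \sqrt{2} \approx 39.598$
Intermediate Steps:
$U = 1520$ ($U = 4 \left(10189 - 9809\right) = 4 \cdot 380 = 1520$)
$\sqrt{U + B{\left(48 \right)}} = \sqrt{1520 + 48} = \sqrt{1568} = 28 \sqrt{2}$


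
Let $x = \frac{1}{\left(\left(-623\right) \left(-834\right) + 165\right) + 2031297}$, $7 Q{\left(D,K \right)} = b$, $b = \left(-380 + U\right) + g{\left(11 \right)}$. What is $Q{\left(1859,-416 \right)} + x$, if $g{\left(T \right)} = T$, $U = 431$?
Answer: $\frac{158164735}{17857308} \approx 8.8571$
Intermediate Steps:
$b = 62$ ($b = \left(-380 + 431\right) + 11 = 51 + 11 = 62$)
$Q{\left(D,K \right)} = \frac{62}{7}$ ($Q{\left(D,K \right)} = \frac{1}{7} \cdot 62 = \frac{62}{7}$)
$x = \frac{1}{2551044}$ ($x = \frac{1}{\left(519582 + 165\right) + 2031297} = \frac{1}{519747 + 2031297} = \frac{1}{2551044} \approx 3.92 \cdot 10^{-7}$)
$Q{\left(1859,-416 \right)} + x = \frac{62}{7} + \frac{1}{2551044} = \frac{158164735}{17857308}$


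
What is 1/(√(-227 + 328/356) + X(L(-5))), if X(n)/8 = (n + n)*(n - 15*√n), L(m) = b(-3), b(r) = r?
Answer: 89/(12816 + I*√1790769 + 64080*I*√3) ≈ 8.9238e-5 - 0.00078214*I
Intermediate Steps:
L(m) = -3
X(n) = 16*n*(n - 15*√n) (X(n) = 8*((n + n)*(n - 15*√n)) = 8*((2*n)*(n - 15*√n)) = 8*(2*n*(n - 15*√n)) = 16*n*(n - 15*√n))
1/(√(-227 + 328/356) + X(L(-5))) = 1/(√(-227 + 328/356) + (-(-720)*I*√3 + 16*(-3)²)) = 1/(√(-227 + 328*(1/356)) + (-(-720)*I*√3 + 16*9)) = 1/(√(-227 + 82/89) + (720*I*√3 + 144)) = 1/(√(-20121/89) + (144 + 720*I*√3)) = 1/(I*√1790769/89 + (144 + 720*I*√3)) = 1/(144 + 720*I*√3 + I*√1790769/89)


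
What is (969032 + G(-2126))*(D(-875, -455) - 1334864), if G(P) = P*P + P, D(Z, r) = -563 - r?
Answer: -7324700340104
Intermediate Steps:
G(P) = P + P**2 (G(P) = P**2 + P = P + P**2)
(969032 + G(-2126))*(D(-875, -455) - 1334864) = (969032 - 2126*(1 - 2126))*((-563 - 1*(-455)) - 1334864) = (969032 - 2126*(-2125))*((-563 + 455) - 1334864) = (969032 + 4517750)*(-108 - 1334864) = 5486782*(-1334972) = -7324700340104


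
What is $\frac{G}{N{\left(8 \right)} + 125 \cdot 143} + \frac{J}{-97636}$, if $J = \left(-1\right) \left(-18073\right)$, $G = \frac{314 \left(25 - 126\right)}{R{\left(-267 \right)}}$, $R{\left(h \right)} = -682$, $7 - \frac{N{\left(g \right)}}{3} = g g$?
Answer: $- \frac{2444537355}{13396245016} \approx -0.18248$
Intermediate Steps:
$N{\left(g \right)} = 21 - 3 g^{2}$ ($N{\left(g \right)} = 21 - 3 g g = 21 - 3 g^{2}$)
$G = \frac{15857}{341}$ ($G = \frac{314 \left(25 - 126\right)}{-682} = 314 \left(-101\right) \left(- \frac{1}{682}\right) = \left(-31714\right) \left(- \frac{1}{682}\right) = \frac{15857}{341} \approx 46.501$)
$J = 18073$
$\frac{G}{N{\left(8 \right)} + 125 \cdot 143} + \frac{J}{-97636} = \frac{15857}{341 \left(\left(21 - 3 \cdot 8^{2}\right) + 125 \cdot 143\right)} + \frac{18073}{-97636} = \frac{15857}{341 \left(\left(21 - 192\right) + 17875\right)} + 18073 \left(- \frac{1}{97636}\right) = \frac{15857}{341 \left(\left(21 - 192\right) + 17875\right)} - \frac{1643}{8876} = \frac{15857}{341 \left(-171 + 17875\right)} - \frac{1643}{8876} = \frac{15857}{341 \cdot 17704} - \frac{1643}{8876} = \frac{15857}{341} \cdot \frac{1}{17704} - \frac{1643}{8876} = \frac{15857}{6037064} - \frac{1643}{8876} = - \frac{2444537355}{13396245016}$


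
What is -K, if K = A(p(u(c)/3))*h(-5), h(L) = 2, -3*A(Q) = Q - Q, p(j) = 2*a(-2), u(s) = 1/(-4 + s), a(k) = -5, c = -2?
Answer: 0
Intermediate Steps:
p(j) = -10 (p(j) = 2*(-5) = -10)
A(Q) = 0 (A(Q) = -(Q - Q)/3 = -⅓*0 = 0)
K = 0 (K = 0*2 = 0)
-K = -1*0 = 0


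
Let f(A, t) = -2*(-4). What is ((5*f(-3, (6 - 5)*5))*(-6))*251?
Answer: -60240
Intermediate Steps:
f(A, t) = 8
((5*f(-3, (6 - 5)*5))*(-6))*251 = ((5*8)*(-6))*251 = (40*(-6))*251 = -240*251 = -60240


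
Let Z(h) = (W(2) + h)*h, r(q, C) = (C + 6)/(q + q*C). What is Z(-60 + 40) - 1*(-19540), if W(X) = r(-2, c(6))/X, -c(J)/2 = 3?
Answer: 19940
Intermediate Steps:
c(J) = -6 (c(J) = -2*3 = -6)
r(q, C) = (6 + C)/(q + C*q)
W(X) = 0 (W(X) = ((6 - 6)/((-2)*(1 - 6)))/X = (-½*0/(-5))/X = (-½*(-⅕)*0)/X = 0/X = 0)
Z(h) = h² (Z(h) = (0 + h)*h = h*h = h²)
Z(-60 + 40) - 1*(-19540) = (-60 + 40)² - 1*(-19540) = (-20)² + 19540 = 400 + 19540 = 19940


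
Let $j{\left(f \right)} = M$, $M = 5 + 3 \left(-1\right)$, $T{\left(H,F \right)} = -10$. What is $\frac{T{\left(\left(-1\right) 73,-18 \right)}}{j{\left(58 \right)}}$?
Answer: $-5$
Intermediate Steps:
$M = 2$ ($M = 5 - 3 = 2$)
$j{\left(f \right)} = 2$
$\frac{T{\left(\left(-1\right) 73,-18 \right)}}{j{\left(58 \right)}} = - \frac{10}{2} = \left(-10\right) \frac{1}{2} = -5$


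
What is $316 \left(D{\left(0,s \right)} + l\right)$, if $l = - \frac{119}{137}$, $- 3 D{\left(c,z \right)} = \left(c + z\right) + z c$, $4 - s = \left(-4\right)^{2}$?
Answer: $\frac{135564}{137} \approx 989.52$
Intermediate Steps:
$s = -12$ ($s = 4 - \left(-4\right)^{2} = 4 - 16 = -12$)
$D{\left(c,z \right)} = - \frac{c}{3} - \frac{z}{3} - \frac{c z}{3}$ ($D{\left(c,z \right)} = - \frac{\left(c + z\right) + z c}{3} = - \frac{\left(c + z\right) + c z}{3} = - \frac{c + z + c z}{3} = - \frac{c}{3} - \frac{z}{3} - \frac{c z}{3}$)
$l = - \frac{119}{137}$ ($l = \left(-119\right) \frac{1}{137} = - \frac{119}{137} \approx -0.86861$)
$316 \left(D{\left(0,s \right)} + l\right) = 316 \left(\left(\left(- \frac{1}{3}\right) 0 - -4 - 0 \left(-12\right)\right) - \frac{119}{137}\right) = 316 \left(\left(0 + 4 + 0\right) - \frac{119}{137}\right) = 316 \left(4 - \frac{119}{137}\right) = 316 \cdot \frac{429}{137} = \frac{135564}{137}$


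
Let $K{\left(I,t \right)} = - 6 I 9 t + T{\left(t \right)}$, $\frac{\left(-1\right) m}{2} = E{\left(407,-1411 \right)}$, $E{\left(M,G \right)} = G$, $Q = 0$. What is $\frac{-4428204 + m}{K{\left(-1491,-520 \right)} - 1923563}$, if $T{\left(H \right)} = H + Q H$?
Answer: $\frac{4425382}{43791363} \approx 0.10106$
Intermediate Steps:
$T{\left(H \right)} = H$ ($T{\left(H \right)} = H + 0 H = H + 0 = H$)
$m = 2822$ ($m = \left(-2\right) \left(-1411\right) = 2822$)
$K{\left(I,t \right)} = t - 54 I t$ ($K{\left(I,t \right)} = - 6 I 9 t + t = - 54 I t + t = t - 54 I t$)
$\frac{-4428204 + m}{K{\left(-1491,-520 \right)} - 1923563} = \frac{-4428204 + 2822}{- 520 \left(1 - -80514\right) - 1923563} = - \frac{4425382}{- 520 \left(1 + 80514\right) - 1923563} = - \frac{4425382}{\left(-520\right) 80515 - 1923563} = - \frac{4425382}{-41867800 - 1923563} = - \frac{4425382}{-43791363} = \left(-4425382\right) \left(- \frac{1}{43791363}\right) = \frac{4425382}{43791363}$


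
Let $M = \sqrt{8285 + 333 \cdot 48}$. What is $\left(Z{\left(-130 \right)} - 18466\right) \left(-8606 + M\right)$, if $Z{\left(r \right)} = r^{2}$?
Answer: $13476996 - 1566 \sqrt{24269} \approx 1.3233 \cdot 10^{7}$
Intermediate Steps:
$M = \sqrt{24269}$ ($M = \sqrt{8285 + 15984} = \sqrt{24269} \approx 155.79$)
$\left(Z{\left(-130 \right)} - 18466\right) \left(-8606 + M\right) = \left(\left(-130\right)^{2} - 18466\right) \left(-8606 + \sqrt{24269}\right) = \left(16900 - 18466\right) \left(-8606 + \sqrt{24269}\right) = - 1566 \left(-8606 + \sqrt{24269}\right) = 13476996 - 1566 \sqrt{24269}$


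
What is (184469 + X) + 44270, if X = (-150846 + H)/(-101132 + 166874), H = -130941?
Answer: 5012492517/21914 ≈ 2.2873e+5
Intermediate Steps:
X = -93929/21914 (X = (-150846 - 130941)/(-101132 + 166874) = -281787/65742 = -281787*1/65742 = -93929/21914 ≈ -4.2863)
(184469 + X) + 44270 = (184469 - 93929/21914) + 44270 = 4042359737/21914 + 44270 = 5012492517/21914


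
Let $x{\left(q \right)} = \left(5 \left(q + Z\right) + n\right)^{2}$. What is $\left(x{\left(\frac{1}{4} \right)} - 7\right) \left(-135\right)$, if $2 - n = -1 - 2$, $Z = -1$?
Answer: $\frac{11745}{16} \approx 734.06$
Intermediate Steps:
$n = 5$ ($n = 2 - \left(-1 - 2\right) = 2 - -3 = 2 + 3 = 5$)
$x{\left(q \right)} = 25 q^{2}$ ($x{\left(q \right)} = \left(5 \left(q - 1\right) + 5\right)^{2} = \left(5 \left(-1 + q\right) + 5\right)^{2} = \left(\left(-5 + 5 q\right) + 5\right)^{2} = \left(5 q\right)^{2} = 25 q^{2}$)
$\left(x{\left(\frac{1}{4} \right)} - 7\right) \left(-135\right) = \left(25 \left(\frac{1}{4}\right)^{2} - 7\right) \left(-135\right) = \left(\frac{25}{16} - 7\right) \left(-135\right) = \left(- \frac{87}{16}\right) \left(-135\right) = \frac{11745}{16}$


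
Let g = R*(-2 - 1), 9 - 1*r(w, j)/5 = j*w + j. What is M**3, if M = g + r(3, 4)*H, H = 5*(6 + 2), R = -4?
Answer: -2674043072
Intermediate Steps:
r(w, j) = 45 - 5*j - 5*j*w (r(w, j) = 45 - 5*(j*w + j) = 45 - 5*(j + j*w) = 45 + (-5*j - 5*j*w) = 45 - 5*j - 5*j*w)
H = 40 (H = 5*8 = 40)
g = 12 (g = -4*(-2 - 1) = -4*(-3) = 12)
M = -1388 (M = 12 + (45 - 5*4 - 5*4*3)*40 = 12 + (45 - 20 - 60)*40 = 12 - 35*40 = 12 - 1400 = -1388)
M**3 = (-1388)**3 = -2674043072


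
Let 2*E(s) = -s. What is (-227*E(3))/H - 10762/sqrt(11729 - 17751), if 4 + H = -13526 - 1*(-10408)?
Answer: -681/6244 + 5381*I*sqrt(6022)/3011 ≈ -0.10906 + 138.68*I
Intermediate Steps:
E(s) = -s/2 (E(s) = (-s)/2 = -s/2)
H = -3122 (H = -4 + (-13526 - 1*(-10408)) = -4 + (-13526 + 10408) = -4 - 3118 = -3122)
(-227*E(3))/H - 10762/sqrt(11729 - 17751) = -(-227)*3/2/(-3122) - 10762/sqrt(11729 - 17751) = -227*(-3/2)*(-1/3122) - 10762*(-I*sqrt(6022)/6022) = (681/2)*(-1/3122) - 10762*(-I*sqrt(6022)/6022) = -681/6244 - (-5381)*I*sqrt(6022)/3011 = -681/6244 + 5381*I*sqrt(6022)/3011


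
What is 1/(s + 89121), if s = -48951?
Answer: 1/40170 ≈ 2.4894e-5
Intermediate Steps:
1/(s + 89121) = 1/(-48951 + 89121) = 1/40170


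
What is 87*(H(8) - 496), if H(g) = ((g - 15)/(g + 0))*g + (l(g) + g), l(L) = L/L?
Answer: -42978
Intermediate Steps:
l(L) = 1
H(g) = -14 + 2*g (H(g) = ((g - 15)/(g + 0))*g + (1 + g) = ((-15 + g)/g)*g + (1 + g) = (-15 + g) + (1 + g) = -14 + 2*g)
87*(H(8) - 496) = 87*((-14 + 2*8) - 496) = 87*((-14 + 16) - 496) = 87*(2 - 496) = 87*(-494) = -42978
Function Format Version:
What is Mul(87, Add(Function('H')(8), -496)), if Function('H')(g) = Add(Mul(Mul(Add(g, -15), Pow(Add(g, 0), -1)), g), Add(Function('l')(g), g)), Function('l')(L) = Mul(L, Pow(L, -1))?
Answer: -42978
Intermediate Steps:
Function('l')(L) = 1
Function('H')(g) = Add(-14, Mul(2, g)) (Function('H')(g) = Add(Mul(Mul(Add(g, -15), Pow(Add(g, 0), -1)), g), Add(1, g)) = Add(Mul(Mul(Add(-15, g), Pow(g, -1)), g), Add(1, g)) = Add(Mul(Mul(Pow(g, -1), Add(-15, g)), g), Add(1, g)) = Add(Add(-15, g), Add(1, g)) = Add(-14, Mul(2, g)))
Mul(87, Add(Function('H')(8), -496)) = Mul(87, Add(Add(-14, Mul(2, 8)), -496)) = Mul(87, Add(Add(-14, 16), -496)) = Mul(87, Add(2, -496)) = Mul(87, -494) = -42978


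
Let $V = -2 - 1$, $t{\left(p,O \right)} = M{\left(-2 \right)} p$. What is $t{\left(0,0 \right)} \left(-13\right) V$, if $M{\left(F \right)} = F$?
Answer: $0$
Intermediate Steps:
$t{\left(p,O \right)} = - 2 p$
$V = -3$ ($V = -2 + \left(-5 + 4\right) = -2 - 1 = -3$)
$t{\left(0,0 \right)} \left(-13\right) V = \left(-2\right) 0 \left(-13\right) \left(-3\right) = 0 \left(-13\right) \left(-3\right) = 0 \left(-3\right) = 0$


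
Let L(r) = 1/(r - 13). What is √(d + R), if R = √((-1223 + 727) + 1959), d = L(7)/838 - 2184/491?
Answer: √(-6777727298241 + 1523679171876*√1463)/1234374 ≈ 5.8139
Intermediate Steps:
L(r) = 1/(-13 + r)
d = -10981643/2468748 (d = 1/((-13 + 7)*838) - 2184/491 = (1/838)/(-6) - 2184*1/491 = -⅙*1/838 - 2184/491 = -1/5028 - 2184/491 = -10981643/2468748 ≈ -4.4483)
R = √1463 (R = √(-496 + 1959) = √1463 ≈ 38.249)
√(d + R) = √(-10981643/2468748 + √1463)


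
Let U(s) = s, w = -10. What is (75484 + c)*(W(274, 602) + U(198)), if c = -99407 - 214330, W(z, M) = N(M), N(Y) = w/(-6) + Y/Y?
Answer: -143428306/3 ≈ -4.7809e+7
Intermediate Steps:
N(Y) = 8/3 (N(Y) = -10/(-6) + Y/Y = -10*(-⅙) + 1 = 5/3 + 1 = 8/3)
W(z, M) = 8/3
c = -313737
(75484 + c)*(W(274, 602) + U(198)) = (75484 - 313737)*(8/3 + 198) = -238253*602/3 = -143428306/3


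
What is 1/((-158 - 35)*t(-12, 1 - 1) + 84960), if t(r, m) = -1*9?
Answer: 1/86697 ≈ 1.1534e-5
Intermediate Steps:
t(r, m) = -9
1/((-158 - 35)*t(-12, 1 - 1) + 84960) = 1/((-158 - 35)*(-9) + 84960) = 1/(-193*(-9) + 84960) = 1/(1737 + 84960) = 1/86697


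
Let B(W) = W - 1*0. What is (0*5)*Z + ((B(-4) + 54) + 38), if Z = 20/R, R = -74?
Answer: 88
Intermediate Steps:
B(W) = W (B(W) = W + 0 = W)
Z = -10/37 (Z = 20/(-74) = 20*(-1/74) = -10/37 ≈ -0.27027)
(0*5)*Z + ((B(-4) + 54) + 38) = (0*5)*(-10/37) + ((-4 + 54) + 38) = 0*(-10/37) + (50 + 38) = 0 + 88 = 88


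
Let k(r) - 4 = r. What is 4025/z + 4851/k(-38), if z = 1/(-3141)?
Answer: -429850701/34 ≈ -1.2643e+7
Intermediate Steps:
k(r) = 4 + r
z = -1/3141 ≈ -0.00031837
4025/z + 4851/k(-38) = 4025/(-1/3141) + 4851/(4 - 38) = 4025*(-3141) + 4851/(-34) = -12642525 + 4851*(-1/34) = -12642525 - 4851/34 = -429850701/34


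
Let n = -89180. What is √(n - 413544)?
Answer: 2*I*√125681 ≈ 709.03*I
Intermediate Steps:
√(n - 413544) = √(-89180 - 413544) = √(-502724) = 2*I*√125681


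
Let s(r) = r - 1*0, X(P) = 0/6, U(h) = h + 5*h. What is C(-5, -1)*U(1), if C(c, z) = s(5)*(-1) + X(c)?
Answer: -30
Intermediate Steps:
U(h) = 6*h
X(P) = 0 (X(P) = 0*(⅙) = 0)
s(r) = r (s(r) = r + 0 = r)
C(c, z) = -5 (C(c, z) = 5*(-1) + 0 = -5 + 0 = -5)
C(-5, -1)*U(1) = -30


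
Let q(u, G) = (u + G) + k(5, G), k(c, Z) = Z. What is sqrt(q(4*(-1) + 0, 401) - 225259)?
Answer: I*sqrt(224461) ≈ 473.77*I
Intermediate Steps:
q(u, G) = u + 2*G (q(u, G) = (u + G) + G = (G + u) + G = u + 2*G)
sqrt(q(4*(-1) + 0, 401) - 225259) = sqrt(((4*(-1) + 0) + 2*401) - 225259) = sqrt(((-4 + 0) + 802) - 225259) = sqrt((-4 + 802) - 225259) = sqrt(798 - 225259) = sqrt(-224461) = I*sqrt(224461)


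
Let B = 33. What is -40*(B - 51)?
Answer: 720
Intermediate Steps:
-40*(B - 51) = -40*(33 - 51) = -40*(-18) = 720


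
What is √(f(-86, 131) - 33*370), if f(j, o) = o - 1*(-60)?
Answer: I*√12019 ≈ 109.63*I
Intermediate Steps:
f(j, o) = 60 + o (f(j, o) = o + 60 = 60 + o)
√(f(-86, 131) - 33*370) = √((60 + 131) - 33*370) = √(191 - 12210) = √(-12019) = I*√12019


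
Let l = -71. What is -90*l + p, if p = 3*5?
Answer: 6405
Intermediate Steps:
p = 15
-90*l + p = -90*(-71) + 15 = 6390 + 15 = 6405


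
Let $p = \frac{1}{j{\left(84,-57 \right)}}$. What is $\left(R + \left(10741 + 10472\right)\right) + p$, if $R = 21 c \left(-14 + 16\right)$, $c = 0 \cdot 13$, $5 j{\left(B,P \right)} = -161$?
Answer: $\frac{3415288}{161} \approx 21213.0$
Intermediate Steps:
$j{\left(B,P \right)} = - \frac{161}{5}$ ($j{\left(B,P \right)} = \frac{1}{5} \left(-161\right) = - \frac{161}{5}$)
$c = 0$
$R = 0$ ($R = 21 \cdot 0 \left(-14 + 16\right) = 0 \cdot 2 = 0$)
$p = - \frac{5}{161}$ ($p = \frac{1}{- \frac{161}{5}} = - \frac{5}{161} \approx -0.031056$)
$\left(R + \left(10741 + 10472\right)\right) + p = \left(0 + \left(10741 + 10472\right)\right) - \frac{5}{161} = \left(0 + 21213\right) - \frac{5}{161} = 21213 - \frac{5}{161} = \frac{3415288}{161}$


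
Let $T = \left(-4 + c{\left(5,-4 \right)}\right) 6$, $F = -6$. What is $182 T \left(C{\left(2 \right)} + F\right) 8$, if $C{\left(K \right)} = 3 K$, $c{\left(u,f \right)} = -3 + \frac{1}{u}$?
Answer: $0$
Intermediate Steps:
$T = - \frac{204}{5}$ ($T = \left(-4 - \left(3 - \frac{1}{5}\right)\right) 6 = \left(-4 + \left(-3 + \frac{1}{5}\right)\right) 6 = \left(-4 - \frac{14}{5}\right) 6 = \left(- \frac{34}{5}\right) 6 = - \frac{204}{5} \approx -40.8$)
$182 T \left(C{\left(2 \right)} + F\right) 8 = 182 \left(- \frac{204}{5}\right) \left(3 \cdot 2 - 6\right) 8 = - \frac{37128 \left(6 - 6\right) 8}{5} = - \frac{37128 \cdot 0 \cdot 8}{5} = \left(- \frac{37128}{5}\right) 0 = 0$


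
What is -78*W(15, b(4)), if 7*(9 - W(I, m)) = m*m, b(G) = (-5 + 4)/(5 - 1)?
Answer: -39273/56 ≈ -701.30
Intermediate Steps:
b(G) = -¼ (b(G) = -1/4 = -1*¼ = -¼)
W(I, m) = 9 - m²/7 (W(I, m) = 9 - m*m/7 = 9 - m²/7)
-78*W(15, b(4)) = -78*(9 - (-¼)²/7) = -78*(9 - ⅐*1/16) = -78*(9 - 1/112) = -78*1007/112 = -39273/56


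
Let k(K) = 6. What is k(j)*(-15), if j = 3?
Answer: -90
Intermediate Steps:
k(j)*(-15) = 6*(-15) = -90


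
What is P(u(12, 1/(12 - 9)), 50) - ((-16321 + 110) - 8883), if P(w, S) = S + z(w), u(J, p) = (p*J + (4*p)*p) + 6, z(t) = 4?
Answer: 25148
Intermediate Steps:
u(J, p) = 6 + 4*p**2 + J*p (u(J, p) = (J*p + 4*p**2) + 6 = (4*p**2 + J*p) + 6 = 6 + 4*p**2 + J*p)
P(w, S) = 4 + S (P(w, S) = S + 4 = 4 + S)
P(u(12, 1/(12 - 9)), 50) - ((-16321 + 110) - 8883) = (4 + 50) - ((-16321 + 110) - 8883) = 54 - (-16211 - 8883) = 54 - 1*(-25094) = 54 + 25094 = 25148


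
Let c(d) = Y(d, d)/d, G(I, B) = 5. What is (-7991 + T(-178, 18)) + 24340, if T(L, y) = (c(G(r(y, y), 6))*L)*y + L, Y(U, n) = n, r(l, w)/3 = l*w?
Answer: 12967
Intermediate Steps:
r(l, w) = 3*l*w (r(l, w) = 3*(l*w) = 3*l*w)
c(d) = 1 (c(d) = d/d = 1)
T(L, y) = L + L*y (T(L, y) = (1*L)*y + L = L*y + L = L + L*y)
(-7991 + T(-178, 18)) + 24340 = (-7991 - 178*(1 + 18)) + 24340 = (-7991 - 178*19) + 24340 = (-7991 - 3382) + 24340 = -11373 + 24340 = 12967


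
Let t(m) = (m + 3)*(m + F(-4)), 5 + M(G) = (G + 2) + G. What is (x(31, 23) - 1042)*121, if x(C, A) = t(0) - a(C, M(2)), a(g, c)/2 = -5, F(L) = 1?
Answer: -124509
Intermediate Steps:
M(G) = -3 + 2*G (M(G) = -5 + ((G + 2) + G) = -5 + ((2 + G) + G) = -5 + (2 + 2*G) = -3 + 2*G)
a(g, c) = -10 (a(g, c) = 2*(-5) = -10)
t(m) = (1 + m)*(3 + m) (t(m) = (m + 3)*(m + 1) = (3 + m)*(1 + m) = (1 + m)*(3 + m))
x(C, A) = 13 (x(C, A) = (3 + 0² + 4*0) - 1*(-10) = (3 + 0 + 0) + 10 = 3 + 10 = 13)
(x(31, 23) - 1042)*121 = (13 - 1042)*121 = -1029*121 = -124509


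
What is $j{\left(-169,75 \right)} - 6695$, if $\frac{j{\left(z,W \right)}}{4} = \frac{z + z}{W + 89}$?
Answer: $- \frac{274833}{41} \approx -6703.2$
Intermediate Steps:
$j{\left(z,W \right)} = \frac{8 z}{89 + W}$ ($j{\left(z,W \right)} = 4 \frac{z + z}{W + 89} = 4 \frac{2 z}{89 + W} = \frac{8 z}{89 + W}$)
$j{\left(-169,75 \right)} - 6695 = 8 \left(-169\right) \frac{1}{89 + 75} - 6695 = 8 \left(-169\right) \frac{1}{164} - 6695 = - \frac{338}{41} - 6695 = - \frac{274833}{41}$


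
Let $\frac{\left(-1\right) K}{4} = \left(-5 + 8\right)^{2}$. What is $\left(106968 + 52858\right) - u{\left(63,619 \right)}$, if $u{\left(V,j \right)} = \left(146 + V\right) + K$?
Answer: $159653$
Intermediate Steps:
$K = -36$ ($K = - 4 \left(-5 + 8\right)^{2} = - 4 \cdot 3^{2} = \left(-4\right) 9 = -36$)
$u{\left(V,j \right)} = 110 + V$ ($u{\left(V,j \right)} = \left(146 + V\right) - 36 = 110 + V$)
$\left(106968 + 52858\right) - u{\left(63,619 \right)} = \left(106968 + 52858\right) - \left(110 + 63\right) = 159826 - 173 = 159653$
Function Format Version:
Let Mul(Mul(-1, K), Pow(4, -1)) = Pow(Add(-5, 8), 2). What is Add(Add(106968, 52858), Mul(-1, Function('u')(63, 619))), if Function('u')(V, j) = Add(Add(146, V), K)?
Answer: 159653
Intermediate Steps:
K = -36 (K = Mul(-4, Pow(Add(-5, 8), 2)) = Mul(-4, Pow(3, 2)) = Mul(-4, 9) = -36)
Function('u')(V, j) = Add(110, V) (Function('u')(V, j) = Add(Add(146, V), -36) = Add(110, V))
Add(Add(106968, 52858), Mul(-1, Function('u')(63, 619))) = Add(Add(106968, 52858), Mul(-1, Add(110, 63))) = Add(159826, Mul(-1, 173)) = Add(159826, -173) = 159653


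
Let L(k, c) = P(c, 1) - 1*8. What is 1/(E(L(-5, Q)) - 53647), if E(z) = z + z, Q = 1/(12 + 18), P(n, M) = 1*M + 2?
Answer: -1/53657 ≈ -1.8637e-5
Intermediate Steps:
P(n, M) = 2 + M (P(n, M) = M + 2 = 2 + M)
Q = 1/30 ≈ 0.033333
L(k, c) = -5 (L(k, c) = (2 + 1) - 1*8 = 3 - 8 = -5)
E(z) = 2*z
1/(E(L(-5, Q)) - 53647) = 1/(2*(-5) - 53647) = 1/(-10 - 53647) = 1/(-53657) = -1/53657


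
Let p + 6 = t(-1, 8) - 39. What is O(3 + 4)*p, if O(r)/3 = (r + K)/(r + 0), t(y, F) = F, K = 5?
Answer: -1332/7 ≈ -190.29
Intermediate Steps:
O(r) = 3*(5 + r)/r (O(r) = 3*((r + 5)/(r + 0)) = 3*((5 + r)/r) = 3*(5 + r)/r)
p = -37 (p = -6 + (8 - 39) = -6 - 31 = -37)
O(3 + 4)*p = (3 + 15/(3 + 4))*(-37) = (3 + 15/7)*(-37) = (36/7)*(-37) = -1332/7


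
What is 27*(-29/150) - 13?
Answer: -911/50 ≈ -18.220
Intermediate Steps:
27*(-29/150) - 13 = -261/50 - 13 = -911/50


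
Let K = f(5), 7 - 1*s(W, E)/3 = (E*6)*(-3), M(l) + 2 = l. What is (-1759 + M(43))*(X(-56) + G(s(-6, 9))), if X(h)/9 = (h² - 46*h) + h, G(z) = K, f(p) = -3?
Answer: -87447918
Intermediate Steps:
M(l) = -2 + l
s(W, E) = 21 + 54*E (s(W, E) = 21 - 3*E*6*(-3) = 21 - 3*6*E*(-3) = 21 - (-54)*E = 21 + 54*E)
K = -3
G(z) = -3
X(h) = -405*h + 9*h² (X(h) = 9*((h² - 46*h) + h) = 9*(h² - 45*h) = -405*h + 9*h²)
(-1759 + M(43))*(X(-56) + G(s(-6, 9))) = (-1759 + (-2 + 43))*(9*(-56)*(-45 - 56) - 3) = (-1759 + 41)*(9*(-56)*(-101) - 3) = -1718*(50904 - 3) = -1718*50901 = -87447918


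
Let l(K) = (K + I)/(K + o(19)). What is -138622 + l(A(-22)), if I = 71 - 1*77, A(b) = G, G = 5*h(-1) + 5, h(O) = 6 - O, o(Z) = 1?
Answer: -5683468/41 ≈ -1.3862e+5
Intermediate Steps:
G = 40 (G = 5*(6 - 1*(-1)) + 5 = 5*(6 + 1) + 5 = 5*7 + 5 = 35 + 5 = 40)
A(b) = 40
I = -6 (I = 71 - 77 = -6)
l(K) = (-6 + K)/(1 + K) (l(K) = (K - 6)/(K + 1) = (-6 + K)/(1 + K))
-138622 + l(A(-22)) = -138622 + (-6 + 40)/(1 + 40) = -138622 + 34/41 = -5683468/41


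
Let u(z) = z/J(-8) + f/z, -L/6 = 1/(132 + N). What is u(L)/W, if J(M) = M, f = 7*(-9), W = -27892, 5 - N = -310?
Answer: -2797327/16623632 ≈ -0.16827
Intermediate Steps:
N = 315 (N = 5 - 1*(-310) = 5 + 310 = 315)
f = -63
L = -2/149 (L = -6/(132 + 315) = -6/447 = -6*1/447 = -2/149 ≈ -0.013423)
u(z) = -63/z - z/8 (u(z) = z/(-8) - 63/z = z*(-⅛) - 63/z = -z/8 - 63/z = -63/z - z/8)
u(L)/W = (-63/(-2/149) - ⅛*(-2/149))/(-27892) = (-63*(-149/2) + 1/596)*(-1/27892) = (9387/2 + 1/596)*(-1/27892) = (2797327/596)*(-1/27892) = -2797327/16623632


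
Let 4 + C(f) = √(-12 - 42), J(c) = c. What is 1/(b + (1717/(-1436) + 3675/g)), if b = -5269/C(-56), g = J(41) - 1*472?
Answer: 3906307126146508/5240059195806481691 - 3027491118495096*I*√6/5240059195806481691 ≈ 0.00074547 - 0.0014152*I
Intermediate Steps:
C(f) = -4 + 3*I*√6 (C(f) = -4 + √(-12 - 42) = -4 + √(-54) = -4 + 3*I*√6)
g = -431 (g = 41 - 1*472 = 41 - 472 = -431)
b = -5269/(-4 + 3*I*√6) ≈ 301.09 + 553.13*I
1/(b + (1717/(-1436) + 3675/g)) = 1/((10538/35 + 15807*I*√6/70) + (1717/(-1436) + 3675/(-431))) = 1/((10538/35 + 15807*I*√6/70) + (1717*(-1/1436) + 3675*(-1/431))) = 1/((10538/35 + 15807*I*√6/70) + (-1717/1436 - 3675/431)) = 1/((10538/35 + 15807*I*√6/70) - 6017327/618916) = 1/(6311530363/21662060 + 15807*I*√6/70)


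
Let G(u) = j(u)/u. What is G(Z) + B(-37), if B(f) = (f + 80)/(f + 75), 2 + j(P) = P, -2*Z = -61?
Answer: 4789/2318 ≈ 2.0660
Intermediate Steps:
Z = 61/2 (Z = -1/2*(-61) = 61/2 ≈ 30.500)
j(P) = -2 + P
B(f) = (80 + f)/(75 + f)
G(u) = (-2 + u)/u
G(Z) + B(-37) = (-2 + 61/2)/(61/2) + (80 - 37)/(75 - 37) = (2/61)*(57/2) + 43/38 = 57/61 + (1/38)*43 = 57/61 + 43/38 = 4789/2318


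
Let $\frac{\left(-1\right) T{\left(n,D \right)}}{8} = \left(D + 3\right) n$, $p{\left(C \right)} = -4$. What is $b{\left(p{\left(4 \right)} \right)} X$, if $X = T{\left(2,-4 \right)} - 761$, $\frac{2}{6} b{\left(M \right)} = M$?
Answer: $8940$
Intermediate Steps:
$b{\left(M \right)} = 3 M$
$T{\left(n,D \right)} = - 8 n \left(3 + D\right)$ ($T{\left(n,D \right)} = - 8 \left(D + 3\right) n = - 8 \left(3 + D\right) n = - 8 n \left(3 + D\right)$)
$X = -745$ ($X = \left(-8\right) 2 \left(3 - 4\right) - 761 = \left(-8\right) 2 \left(-1\right) - 761 = 16 - 761 = -745$)
$b{\left(p{\left(4 \right)} \right)} X = 3 \left(-4\right) \left(-745\right) = \left(-12\right) \left(-745\right) = 8940$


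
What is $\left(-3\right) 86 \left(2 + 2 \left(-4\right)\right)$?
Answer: $1548$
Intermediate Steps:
$\left(-3\right) 86 \left(2 + 2 \left(-4\right)\right) = - 258 \left(2 - 8\right) = \left(-258\right) \left(-6\right) = 1548$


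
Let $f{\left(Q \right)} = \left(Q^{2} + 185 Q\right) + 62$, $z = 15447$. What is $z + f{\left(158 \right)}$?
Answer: $69703$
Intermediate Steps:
$f{\left(Q \right)} = 62 + Q^{2} + 185 Q$
$z + f{\left(158 \right)} = 15447 + \left(62 + 158^{2} + 185 \cdot 158\right) = 15447 + \left(62 + 24964 + 29230\right) = 15447 + 54256 = 69703$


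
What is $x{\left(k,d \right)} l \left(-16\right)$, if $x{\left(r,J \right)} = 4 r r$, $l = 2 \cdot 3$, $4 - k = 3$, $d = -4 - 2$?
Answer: $-384$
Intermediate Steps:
$d = -6$
$k = 1$ ($k = 4 - 3 = 1$)
$l = 6$
$x{\left(r,J \right)} = 4 r^{2}$
$x{\left(k,d \right)} l \left(-16\right) = 4 \cdot 1^{2} \cdot 6 \left(-16\right) = 4 \cdot 1 \cdot 6 \left(-16\right) = 4 \cdot 6 \left(-16\right) = 24 \left(-16\right) = -384$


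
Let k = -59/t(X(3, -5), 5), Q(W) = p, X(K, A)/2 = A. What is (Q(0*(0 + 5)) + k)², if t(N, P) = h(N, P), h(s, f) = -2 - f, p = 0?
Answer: 3481/49 ≈ 71.041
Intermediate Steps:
X(K, A) = 2*A
t(N, P) = -2 - P
Q(W) = 0
k = 59/7 (k = -59/(-2 - 1*5) = -59/(-2 - 5) = -59/(-7) = -59*(-⅐) = 59/7 ≈ 8.4286)
(Q(0*(0 + 5)) + k)² = (0 + 59/7)² = (59/7)² = 3481/49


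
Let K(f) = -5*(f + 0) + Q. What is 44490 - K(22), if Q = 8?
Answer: 44592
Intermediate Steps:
K(f) = 8 - 5*f (K(f) = -5*(f + 0) + 8 = -5*f + 8 = 8 - 5*f)
44490 - K(22) = 44490 - (8 - 5*22) = 44490 - (8 - 110) = 44490 - 1*(-102) = 44490 + 102 = 44592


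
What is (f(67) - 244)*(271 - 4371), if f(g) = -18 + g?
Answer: 799500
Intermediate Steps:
(f(67) - 244)*(271 - 4371) = ((-18 + 67) - 244)*(271 - 4371) = (49 - 244)*(-4100) = -195*(-4100) = 799500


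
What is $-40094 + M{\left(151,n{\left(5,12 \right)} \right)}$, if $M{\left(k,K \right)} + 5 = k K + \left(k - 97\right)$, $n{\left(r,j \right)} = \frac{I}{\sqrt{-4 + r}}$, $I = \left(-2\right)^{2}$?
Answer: $-39441$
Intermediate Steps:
$I = 4$
$n{\left(r,j \right)} = \frac{4}{\sqrt{-4 + r}}$
$M{\left(k,K \right)} = -102 + k + K k$ ($M{\left(k,K \right)} = -5 + \left(k K + \left(k - 97\right)\right) = -5 + \left(K k + \left(-97 + k\right)\right) = -5 + \left(-97 + k + K k\right) = -102 + k + K k$)
$-40094 + M{\left(151,n{\left(5,12 \right)} \right)} = -40094 + \left(-102 + 151 + \frac{4}{\sqrt{-4 + 5}} \cdot 151\right) = -40094 + \left(-102 + 151 + 4 \frac{1}{\sqrt{1}} \cdot 151\right) = -40094 + \left(-102 + 151 + 4 \cdot 1 \cdot 151\right) = -40094 + \left(-102 + 151 + 4 \cdot 151\right) = -40094 + \left(-102 + 151 + 604\right) = -40094 + 653 = -39441$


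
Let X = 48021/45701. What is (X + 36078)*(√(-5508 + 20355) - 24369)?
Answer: -40180793945931/45701 + 11541940893*√303/45701 ≈ -8.7481e+8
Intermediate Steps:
X = 48021/45701 (X = 48021*(1/45701) = 48021/45701 ≈ 1.0508)
(X + 36078)*(√(-5508 + 20355) - 24369) = (48021/45701 + 36078)*(√(-5508 + 20355) - 24369) = 1648848699*(√14847 - 24369)/45701 = 1648848699*(7*√303 - 24369)/45701 = 1648848699*(-24369 + 7*√303)/45701 = -40180793945931/45701 + 11541940893*√303/45701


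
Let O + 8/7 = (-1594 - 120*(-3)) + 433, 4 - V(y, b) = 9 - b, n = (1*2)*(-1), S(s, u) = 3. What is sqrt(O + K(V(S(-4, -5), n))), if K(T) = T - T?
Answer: I*sqrt(39305)/7 ≈ 28.322*I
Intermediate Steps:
n = -2 (n = 2*(-1) = -2)
V(y, b) = -5 + b (V(y, b) = 4 - (9 - b) = 4 + (-9 + b) = -5 + b)
K(T) = 0
O = -5615/7 (O = -8/7 + ((-1594 - 120*(-3)) + 433) = -8/7 + ((-1594 + 360) + 433) = -8/7 + (-1234 + 433) = -8/7 - 801 = -5615/7 ≈ -802.14)
sqrt(O + K(V(S(-4, -5), n))) = sqrt(-5615/7 + 0) = sqrt(-5615/7) = I*sqrt(39305)/7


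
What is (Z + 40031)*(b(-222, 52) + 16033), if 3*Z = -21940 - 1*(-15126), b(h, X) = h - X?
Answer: 595054587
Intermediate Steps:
Z = -6814/3 (Z = (-21940 - 1*(-15126))/3 = (-21940 + 15126)/3 = (⅓)*(-6814) = -6814/3 ≈ -2271.3)
(Z + 40031)*(b(-222, 52) + 16033) = (-6814/3 + 40031)*((-222 - 1*52) + 16033) = 113279*((-222 - 52) + 16033)/3 = 113279*(-274 + 16033)/3 = (113279/3)*15759 = 595054587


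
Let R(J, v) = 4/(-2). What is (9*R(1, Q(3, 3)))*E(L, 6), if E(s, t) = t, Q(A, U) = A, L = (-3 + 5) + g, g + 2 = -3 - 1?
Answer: -108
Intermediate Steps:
g = -6 (g = -2 + (-3 - 1) = -2 - 4 = -6)
L = -4 (L = (-3 + 5) - 6 = 2 - 6 = -4)
R(J, v) = -2 (R(J, v) = 4*(-½) = -2)
(9*R(1, Q(3, 3)))*E(L, 6) = (9*(-2))*6 = -18*6 = -108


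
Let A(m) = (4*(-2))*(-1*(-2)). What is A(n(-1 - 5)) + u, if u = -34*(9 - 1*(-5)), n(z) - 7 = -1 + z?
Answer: -492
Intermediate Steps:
n(z) = 6 + z (n(z) = 7 + (-1 + z) = 6 + z)
A(m) = -16 (A(m) = -8*2 = -16)
u = -476 (u = -34*(9 + 5) = -34*14 = -476)
A(n(-1 - 5)) + u = -16 - 476 = -492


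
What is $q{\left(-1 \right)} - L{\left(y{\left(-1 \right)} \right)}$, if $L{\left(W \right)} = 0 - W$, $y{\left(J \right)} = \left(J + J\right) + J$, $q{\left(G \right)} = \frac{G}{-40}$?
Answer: $- \frac{119}{40} \approx -2.975$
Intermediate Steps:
$q{\left(G \right)} = - \frac{G}{40}$ ($q{\left(G \right)} = G \left(- \frac{1}{40}\right) = - \frac{G}{40}$)
$y{\left(J \right)} = 3 J$ ($y{\left(J \right)} = 2 J + J = 3 J$)
$L{\left(W \right)} = - W$
$q{\left(-1 \right)} - L{\left(y{\left(-1 \right)} \right)} = \left(- \frac{1}{40}\right) \left(-1\right) - - 3 \left(-1\right) = \frac{1}{40} - \left(-1\right) \left(-3\right) = \frac{1}{40} - 3 = - \frac{119}{40}$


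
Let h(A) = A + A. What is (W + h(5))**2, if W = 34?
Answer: 1936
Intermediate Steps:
h(A) = 2*A
(W + h(5))**2 = (34 + 2*5)**2 = (34 + 10)**2 = 44**2 = 1936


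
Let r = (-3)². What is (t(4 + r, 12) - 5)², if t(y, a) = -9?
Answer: 196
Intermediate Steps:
r = 9
(t(4 + r, 12) - 5)² = (-9 - 5)² = (-14)² = 196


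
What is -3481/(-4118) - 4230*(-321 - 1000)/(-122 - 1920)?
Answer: -11501787869/4204478 ≈ -2735.6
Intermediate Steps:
-3481/(-4118) - 4230*(-321 - 1000)/(-122 - 1920) = -3481*(-1/4118) - 4230/((-2042/(-1321))) = 3481/4118 - 4230/((-2042*(-1/1321))) = 3481/4118 - 4230/2042/1321 = 3481/4118 - 4230*1321/2042 = 3481/4118 - 2793915/1021 = -11501787869/4204478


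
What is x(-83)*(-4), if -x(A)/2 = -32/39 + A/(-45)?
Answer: 4792/585 ≈ 8.1915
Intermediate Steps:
x(A) = 64/39 + 2*A/45 (x(A) = -2*(-32/39 + A/(-45)) = -2*(-32*1/39 + A*(-1/45)) = -2*(-32/39 - A/45) = 64/39 + 2*A/45)
x(-83)*(-4) = (64/39 + (2/45)*(-83))*(-4) = (64/39 - 166/45)*(-4) = -1198/585*(-4) = 4792/585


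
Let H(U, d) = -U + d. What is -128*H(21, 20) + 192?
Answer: 320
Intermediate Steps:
H(U, d) = d - U
-128*H(21, 20) + 192 = -128*(20 - 1*21) + 192 = -128*(20 - 21) + 192 = -128*(-1) + 192 = 128 + 192 = 320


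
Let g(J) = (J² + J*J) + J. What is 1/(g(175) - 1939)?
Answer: 1/59486 ≈ 1.6811e-5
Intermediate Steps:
g(J) = J + 2*J² (g(J) = (J² + J²) + J = 2*J² + J = J + 2*J²)
1/(g(175) - 1939) = 1/(175*(1 + 2*175) - 1939) = 1/(175*(1 + 350) - 1939) = 1/(175*351 - 1939) = 1/(61425 - 1939) = 1/59486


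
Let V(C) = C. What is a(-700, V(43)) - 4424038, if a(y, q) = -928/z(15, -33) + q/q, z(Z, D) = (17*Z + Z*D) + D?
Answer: -1207761173/273 ≈ -4.4240e+6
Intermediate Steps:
z(Z, D) = D + 17*Z + D*Z (z(Z, D) = (17*Z + D*Z) + D = D + 17*Z + D*Z)
a(y, q) = 1201/273 (a(y, q) = -928/(-33 + 17*15 - 33*15) + q/q = -928/(-33 + 255 - 495) + 1 = -928/(-273) + 1 = -928*(-1/273) + 1 = 928/273 + 1 = 1201/273)
a(-700, V(43)) - 4424038 = 1201/273 - 4424038 = -1207761173/273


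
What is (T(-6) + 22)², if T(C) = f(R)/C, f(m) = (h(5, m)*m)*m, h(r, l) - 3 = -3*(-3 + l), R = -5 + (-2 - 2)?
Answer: 1018081/4 ≈ 2.5452e+5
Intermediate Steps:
R = -9 (R = -5 - 4 = -9)
h(r, l) = 12 - 3*l (h(r, l) = 3 - 3*(-3 + l) = 3 + (9 - 3*l) = 12 - 3*l)
f(m) = m²*(12 - 3*m) (f(m) = ((12 - 3*m)*m)*m = (m*(12 - 3*m))*m = m²*(12 - 3*m))
T(C) = 3159/C (T(C) = (3*(-9)²*(4 - 1*(-9)))/C = (3*81*(4 + 9))/C = (3*81*13)/C = 3159/C)
(T(-6) + 22)² = (3159/(-6) + 22)² = (3159*(-⅙) + 22)² = (-1053/2 + 22)² = (-1009/2)² = 1018081/4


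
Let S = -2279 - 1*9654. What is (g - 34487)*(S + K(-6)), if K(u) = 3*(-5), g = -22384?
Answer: 679494708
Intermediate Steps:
K(u) = -15
S = -11933 (S = -2279 - 9654 = -11933)
(g - 34487)*(S + K(-6)) = (-22384 - 34487)*(-11933 - 15) = -56871*(-11948) = 679494708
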